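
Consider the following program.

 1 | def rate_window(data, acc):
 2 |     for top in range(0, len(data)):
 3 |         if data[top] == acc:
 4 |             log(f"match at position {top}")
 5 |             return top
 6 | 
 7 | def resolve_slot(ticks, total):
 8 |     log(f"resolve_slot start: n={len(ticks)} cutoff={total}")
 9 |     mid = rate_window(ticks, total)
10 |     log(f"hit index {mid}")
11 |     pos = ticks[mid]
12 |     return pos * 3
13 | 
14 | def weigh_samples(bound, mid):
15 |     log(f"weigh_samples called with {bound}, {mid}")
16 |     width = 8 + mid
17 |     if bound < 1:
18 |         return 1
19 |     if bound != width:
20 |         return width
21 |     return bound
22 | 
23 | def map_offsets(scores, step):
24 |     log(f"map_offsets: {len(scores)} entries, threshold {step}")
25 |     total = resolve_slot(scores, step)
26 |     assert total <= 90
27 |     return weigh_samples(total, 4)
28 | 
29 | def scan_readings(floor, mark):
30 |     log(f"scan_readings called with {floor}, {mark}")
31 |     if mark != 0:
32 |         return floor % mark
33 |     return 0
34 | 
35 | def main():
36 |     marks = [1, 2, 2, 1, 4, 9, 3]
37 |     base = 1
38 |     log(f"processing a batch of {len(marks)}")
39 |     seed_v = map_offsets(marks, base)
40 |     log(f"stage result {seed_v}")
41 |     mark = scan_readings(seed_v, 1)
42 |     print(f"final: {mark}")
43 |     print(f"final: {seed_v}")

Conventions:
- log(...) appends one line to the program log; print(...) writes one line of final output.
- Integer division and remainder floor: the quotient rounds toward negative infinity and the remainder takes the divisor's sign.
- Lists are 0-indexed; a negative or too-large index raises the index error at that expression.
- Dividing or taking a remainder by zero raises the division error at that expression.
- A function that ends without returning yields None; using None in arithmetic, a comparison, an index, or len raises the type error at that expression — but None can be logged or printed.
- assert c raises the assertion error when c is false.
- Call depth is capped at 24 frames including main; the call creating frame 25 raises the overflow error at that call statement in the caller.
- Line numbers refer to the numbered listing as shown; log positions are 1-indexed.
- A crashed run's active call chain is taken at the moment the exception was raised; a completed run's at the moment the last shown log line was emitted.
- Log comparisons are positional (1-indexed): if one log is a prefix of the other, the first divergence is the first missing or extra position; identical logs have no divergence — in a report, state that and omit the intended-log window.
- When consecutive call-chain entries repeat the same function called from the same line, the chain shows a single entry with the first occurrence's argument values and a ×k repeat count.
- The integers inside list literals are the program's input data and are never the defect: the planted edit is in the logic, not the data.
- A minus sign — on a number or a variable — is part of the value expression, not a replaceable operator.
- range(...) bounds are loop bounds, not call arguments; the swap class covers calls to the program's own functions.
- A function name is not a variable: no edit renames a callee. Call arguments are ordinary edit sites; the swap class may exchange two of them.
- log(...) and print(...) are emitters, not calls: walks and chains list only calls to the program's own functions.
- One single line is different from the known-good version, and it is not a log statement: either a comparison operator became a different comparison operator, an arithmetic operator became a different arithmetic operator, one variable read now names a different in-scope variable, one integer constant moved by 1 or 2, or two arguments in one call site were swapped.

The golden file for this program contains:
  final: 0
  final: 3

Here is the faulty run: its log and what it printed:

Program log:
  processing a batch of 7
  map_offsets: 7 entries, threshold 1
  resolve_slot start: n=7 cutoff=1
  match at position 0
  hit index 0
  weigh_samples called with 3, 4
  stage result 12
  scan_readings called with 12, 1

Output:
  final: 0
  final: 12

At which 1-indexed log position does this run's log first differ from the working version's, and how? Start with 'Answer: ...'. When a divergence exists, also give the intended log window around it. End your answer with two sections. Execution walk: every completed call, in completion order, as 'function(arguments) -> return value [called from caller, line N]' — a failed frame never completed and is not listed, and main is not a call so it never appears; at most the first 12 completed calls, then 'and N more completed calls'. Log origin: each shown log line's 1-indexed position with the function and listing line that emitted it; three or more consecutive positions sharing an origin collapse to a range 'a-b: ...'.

Answer: position 7 — the shown line 'stage result 12' should read 'stage result 3'.
Intended log window:
  5: hit index 0
  6: weigh_samples called with 3, 4
  7: stage result 3
  8: scan_readings called with 3, 1
Execution walk:
  rate_window([1, 2, 2, 1, 4, 9, 3], 1) -> 0  [called from resolve_slot, line 9]
  resolve_slot([1, 2, 2, 1, 4, 9, 3], 1) -> 3  [called from map_offsets, line 25]
  weigh_samples(3, 4) -> 12  [called from map_offsets, line 27]
  map_offsets([1, 2, 2, 1, 4, 9, 3], 1) -> 12  [called from main, line 39]
  scan_readings(12, 1) -> 0  [called from main, line 41]
Log line origins:
  1: emitted by main (line 38)
  2: emitted by map_offsets (line 24)
  3: emitted by resolve_slot (line 8)
  4: emitted by rate_window (line 4)
  5: emitted by resolve_slot (line 10)
  6: emitted by weigh_samples (line 15)
  7: emitted by main (line 40)
  8: emitted by scan_readings (line 30)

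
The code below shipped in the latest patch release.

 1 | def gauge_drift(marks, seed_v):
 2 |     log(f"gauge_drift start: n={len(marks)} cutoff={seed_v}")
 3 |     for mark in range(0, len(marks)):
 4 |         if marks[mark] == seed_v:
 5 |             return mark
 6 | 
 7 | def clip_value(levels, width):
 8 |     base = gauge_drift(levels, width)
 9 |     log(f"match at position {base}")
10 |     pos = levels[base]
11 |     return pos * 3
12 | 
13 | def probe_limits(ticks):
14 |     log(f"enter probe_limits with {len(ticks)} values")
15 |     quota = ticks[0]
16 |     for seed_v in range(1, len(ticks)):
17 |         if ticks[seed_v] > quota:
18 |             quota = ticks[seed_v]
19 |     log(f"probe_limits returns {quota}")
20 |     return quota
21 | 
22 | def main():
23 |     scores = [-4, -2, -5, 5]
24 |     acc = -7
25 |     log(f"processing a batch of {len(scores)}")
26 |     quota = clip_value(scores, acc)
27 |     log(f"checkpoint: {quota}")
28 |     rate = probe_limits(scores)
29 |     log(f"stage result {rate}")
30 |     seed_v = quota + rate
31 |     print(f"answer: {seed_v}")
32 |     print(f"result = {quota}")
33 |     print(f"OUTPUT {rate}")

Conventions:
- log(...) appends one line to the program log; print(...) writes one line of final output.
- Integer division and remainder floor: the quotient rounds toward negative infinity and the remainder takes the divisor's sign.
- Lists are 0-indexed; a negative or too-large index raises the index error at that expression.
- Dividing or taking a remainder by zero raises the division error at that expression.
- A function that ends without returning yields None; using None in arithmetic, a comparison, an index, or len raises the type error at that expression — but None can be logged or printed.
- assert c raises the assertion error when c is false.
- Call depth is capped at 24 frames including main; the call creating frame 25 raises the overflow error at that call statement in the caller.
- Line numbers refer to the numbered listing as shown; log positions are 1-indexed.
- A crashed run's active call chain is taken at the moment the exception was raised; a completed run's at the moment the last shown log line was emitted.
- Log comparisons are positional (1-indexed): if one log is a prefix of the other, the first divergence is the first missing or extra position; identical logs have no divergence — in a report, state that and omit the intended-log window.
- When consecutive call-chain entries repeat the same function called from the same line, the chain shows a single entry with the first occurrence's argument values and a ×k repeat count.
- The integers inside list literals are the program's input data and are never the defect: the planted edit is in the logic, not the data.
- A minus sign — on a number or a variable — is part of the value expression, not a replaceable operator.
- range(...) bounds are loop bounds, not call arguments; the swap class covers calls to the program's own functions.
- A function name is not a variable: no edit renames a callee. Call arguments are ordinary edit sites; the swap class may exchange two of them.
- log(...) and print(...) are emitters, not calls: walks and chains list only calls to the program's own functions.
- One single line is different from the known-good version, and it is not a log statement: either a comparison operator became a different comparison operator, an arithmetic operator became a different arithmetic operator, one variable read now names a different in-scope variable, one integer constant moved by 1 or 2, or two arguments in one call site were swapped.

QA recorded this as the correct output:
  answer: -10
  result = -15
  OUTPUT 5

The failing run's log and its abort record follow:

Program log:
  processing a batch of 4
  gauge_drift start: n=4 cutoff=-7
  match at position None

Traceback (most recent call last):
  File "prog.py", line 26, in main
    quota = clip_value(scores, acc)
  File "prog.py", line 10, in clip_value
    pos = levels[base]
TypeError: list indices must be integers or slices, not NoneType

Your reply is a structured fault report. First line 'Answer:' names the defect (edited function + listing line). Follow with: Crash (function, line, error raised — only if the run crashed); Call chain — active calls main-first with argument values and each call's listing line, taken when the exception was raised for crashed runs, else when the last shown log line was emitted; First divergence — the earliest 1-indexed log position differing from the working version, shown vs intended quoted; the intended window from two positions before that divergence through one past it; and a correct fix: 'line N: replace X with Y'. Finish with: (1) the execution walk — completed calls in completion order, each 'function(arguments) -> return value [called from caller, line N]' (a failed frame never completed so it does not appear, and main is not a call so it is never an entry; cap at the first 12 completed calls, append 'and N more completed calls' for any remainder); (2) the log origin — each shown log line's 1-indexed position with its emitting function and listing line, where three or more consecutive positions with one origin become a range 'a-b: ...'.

Answer: the defect is in main at line 24.
Core observation: The earliest visible damage is log position 2 — 'gauge_drift start: n=4 cutoff=-7' rather than the intended 'gauge_drift start: n=4 cutoff=-5'.
Crash: clip_value, line 10, TypeError.
Call chain: main -> clip_value([-4, -2, -5, 5], -7) (called at line 26).
First divergence: position 2; shown 'gauge_drift start: n=4 cutoff=-7' vs intended 'gauge_drift start: n=4 cutoff=-5'.
Intended log window:
  1: processing a batch of 4
  2: gauge_drift start: n=4 cutoff=-5
  3: match at position 2
Execution walk:
  gauge_drift([-4, -2, -5, 5], -7) -> None  [called from clip_value, line 8]
Origin of each log line:
  1: from main, line 25
  2: from gauge_drift, line 2
  3: from clip_value, line 9
A correct fix: line 24: replace `-7` with `-5`.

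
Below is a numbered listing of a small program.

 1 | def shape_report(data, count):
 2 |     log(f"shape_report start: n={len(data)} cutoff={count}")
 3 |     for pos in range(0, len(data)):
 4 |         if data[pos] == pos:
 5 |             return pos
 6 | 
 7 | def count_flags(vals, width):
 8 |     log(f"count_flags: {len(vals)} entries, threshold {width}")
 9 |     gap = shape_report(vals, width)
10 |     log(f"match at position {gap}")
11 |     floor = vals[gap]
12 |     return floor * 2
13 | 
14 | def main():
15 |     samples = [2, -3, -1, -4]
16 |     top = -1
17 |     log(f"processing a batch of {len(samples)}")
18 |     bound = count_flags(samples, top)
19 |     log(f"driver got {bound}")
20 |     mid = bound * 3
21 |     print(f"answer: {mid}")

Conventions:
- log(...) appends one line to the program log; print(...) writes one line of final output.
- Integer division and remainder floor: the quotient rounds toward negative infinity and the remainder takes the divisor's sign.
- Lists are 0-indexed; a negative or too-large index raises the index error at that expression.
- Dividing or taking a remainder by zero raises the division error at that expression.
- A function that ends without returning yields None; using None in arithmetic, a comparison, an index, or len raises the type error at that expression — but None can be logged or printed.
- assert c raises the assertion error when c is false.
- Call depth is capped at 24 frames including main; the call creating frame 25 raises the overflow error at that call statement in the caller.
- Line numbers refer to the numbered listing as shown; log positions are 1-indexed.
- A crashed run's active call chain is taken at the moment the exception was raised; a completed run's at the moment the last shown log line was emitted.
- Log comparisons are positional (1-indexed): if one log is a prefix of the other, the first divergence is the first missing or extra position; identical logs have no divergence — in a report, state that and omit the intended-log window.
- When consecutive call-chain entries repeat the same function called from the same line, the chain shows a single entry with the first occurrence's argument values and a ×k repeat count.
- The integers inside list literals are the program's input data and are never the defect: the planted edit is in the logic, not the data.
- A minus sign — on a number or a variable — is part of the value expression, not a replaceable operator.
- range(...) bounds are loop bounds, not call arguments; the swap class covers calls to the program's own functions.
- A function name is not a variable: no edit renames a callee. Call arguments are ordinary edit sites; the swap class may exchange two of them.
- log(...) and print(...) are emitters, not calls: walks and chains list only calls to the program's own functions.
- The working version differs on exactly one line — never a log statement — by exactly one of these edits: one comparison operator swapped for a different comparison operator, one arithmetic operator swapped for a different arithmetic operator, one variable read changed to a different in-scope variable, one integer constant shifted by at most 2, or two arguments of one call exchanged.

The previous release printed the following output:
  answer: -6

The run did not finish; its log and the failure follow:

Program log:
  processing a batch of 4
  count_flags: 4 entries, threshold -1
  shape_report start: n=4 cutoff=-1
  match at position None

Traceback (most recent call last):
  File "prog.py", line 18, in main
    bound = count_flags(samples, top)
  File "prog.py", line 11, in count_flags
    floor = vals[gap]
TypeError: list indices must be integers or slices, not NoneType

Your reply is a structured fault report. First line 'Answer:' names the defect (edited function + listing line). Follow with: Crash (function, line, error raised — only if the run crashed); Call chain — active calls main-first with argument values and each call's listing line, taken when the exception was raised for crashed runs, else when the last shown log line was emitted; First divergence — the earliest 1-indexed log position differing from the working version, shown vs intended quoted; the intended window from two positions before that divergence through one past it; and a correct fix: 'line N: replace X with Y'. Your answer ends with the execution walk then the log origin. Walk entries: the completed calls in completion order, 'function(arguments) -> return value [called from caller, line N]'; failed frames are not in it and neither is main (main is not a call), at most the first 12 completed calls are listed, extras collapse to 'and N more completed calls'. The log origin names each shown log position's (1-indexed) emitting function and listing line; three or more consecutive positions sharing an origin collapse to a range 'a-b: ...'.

Answer: the defect is in shape_report at line 4.
Key observation: At log position 4 the runs split — shown 'match at position None', but the working version logs 'match at position 2'.
Crash: count_flags, line 11, TypeError.
Call chain: main -> count_flags([2, -3, -1, -4], -1) (called at line 18).
First divergence: position 4; shown 'match at position None' vs intended 'match at position 2'.
Intended log window:
  2: count_flags: 4 entries, threshold -1
  3: shape_report start: n=4 cutoff=-1
  4: match at position 2
  5: driver got -2
Execution walk:
  shape_report([2, -3, -1, -4], -1) -> None  [called from count_flags, line 9]
Log line origins:
  1: from main, line 17
  2: from count_flags, line 8
  3: from shape_report, line 2
  4: from count_flags, line 10
A correct fix: line 4: replace `data[pos] == pos` with `data[pos] == count`.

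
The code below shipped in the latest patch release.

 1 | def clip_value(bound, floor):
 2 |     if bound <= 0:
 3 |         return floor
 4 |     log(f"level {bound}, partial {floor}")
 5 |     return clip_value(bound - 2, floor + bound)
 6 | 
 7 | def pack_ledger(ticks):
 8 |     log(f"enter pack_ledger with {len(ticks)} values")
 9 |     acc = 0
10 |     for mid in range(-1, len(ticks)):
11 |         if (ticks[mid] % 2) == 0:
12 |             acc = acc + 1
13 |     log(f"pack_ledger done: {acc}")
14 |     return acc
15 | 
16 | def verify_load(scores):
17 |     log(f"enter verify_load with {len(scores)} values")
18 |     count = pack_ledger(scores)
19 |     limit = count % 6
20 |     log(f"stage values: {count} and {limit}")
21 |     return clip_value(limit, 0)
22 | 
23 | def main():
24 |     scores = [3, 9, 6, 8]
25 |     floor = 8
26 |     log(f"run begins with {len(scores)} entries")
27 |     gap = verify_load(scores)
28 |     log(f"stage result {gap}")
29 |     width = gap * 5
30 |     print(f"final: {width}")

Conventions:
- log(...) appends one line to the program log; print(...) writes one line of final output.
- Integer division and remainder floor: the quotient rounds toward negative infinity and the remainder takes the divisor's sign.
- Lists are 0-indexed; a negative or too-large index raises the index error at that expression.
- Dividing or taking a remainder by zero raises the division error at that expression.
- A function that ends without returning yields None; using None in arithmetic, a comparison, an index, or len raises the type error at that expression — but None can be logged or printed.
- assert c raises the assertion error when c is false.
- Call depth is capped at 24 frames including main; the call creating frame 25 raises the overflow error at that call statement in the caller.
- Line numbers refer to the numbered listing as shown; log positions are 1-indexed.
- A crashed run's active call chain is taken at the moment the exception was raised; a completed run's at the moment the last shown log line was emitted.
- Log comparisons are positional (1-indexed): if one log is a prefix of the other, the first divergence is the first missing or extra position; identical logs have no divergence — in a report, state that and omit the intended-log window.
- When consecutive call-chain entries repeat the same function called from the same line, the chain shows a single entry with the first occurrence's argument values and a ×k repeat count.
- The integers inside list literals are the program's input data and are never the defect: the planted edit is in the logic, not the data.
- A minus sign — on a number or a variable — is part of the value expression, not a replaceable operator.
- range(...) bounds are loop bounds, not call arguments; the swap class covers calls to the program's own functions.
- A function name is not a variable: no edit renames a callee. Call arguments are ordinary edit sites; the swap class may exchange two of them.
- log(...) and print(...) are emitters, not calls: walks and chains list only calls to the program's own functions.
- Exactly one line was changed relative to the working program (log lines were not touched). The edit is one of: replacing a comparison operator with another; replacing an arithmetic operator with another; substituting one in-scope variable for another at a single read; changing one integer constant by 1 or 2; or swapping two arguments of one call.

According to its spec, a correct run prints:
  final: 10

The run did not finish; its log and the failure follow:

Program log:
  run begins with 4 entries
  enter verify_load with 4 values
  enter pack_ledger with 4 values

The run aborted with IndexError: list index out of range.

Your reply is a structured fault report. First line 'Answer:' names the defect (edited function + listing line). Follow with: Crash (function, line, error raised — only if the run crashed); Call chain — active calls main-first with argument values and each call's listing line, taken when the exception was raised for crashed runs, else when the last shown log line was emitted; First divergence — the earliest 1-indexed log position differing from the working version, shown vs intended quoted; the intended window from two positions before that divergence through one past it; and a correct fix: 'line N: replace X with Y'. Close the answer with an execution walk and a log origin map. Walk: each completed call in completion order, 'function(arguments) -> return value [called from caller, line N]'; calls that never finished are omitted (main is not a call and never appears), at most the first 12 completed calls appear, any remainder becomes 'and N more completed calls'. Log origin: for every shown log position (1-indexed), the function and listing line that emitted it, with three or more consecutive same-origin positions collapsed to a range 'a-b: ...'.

Answer: the defect is in pack_ledger at line 10.
Key fact: The shown log is a 3-line prefix of the intended one, whose next entry is 'pack_ledger done: 2'.
Crash: pack_ledger, line 11, IndexError.
Call chain: main -> verify_load([3, 9, 6, 8]) (called at line 27) -> pack_ledger([3, 9, 6, 8]) (called at line 18).
First divergence: position 4 (shown log ended at 3 lines; the working version continues: 'pack_ledger done: 2').
Intended log window:
  2: enter verify_load with 4 values
  3: enter pack_ledger with 4 values
  4: pack_ledger done: 2
  5: stage values: 2 and 2
Execution walk:
  (no call completed)
Log origin:
  1: emitted by main (line 26)
  2: emitted by verify_load (line 17)
  3: emitted by pack_ledger (line 8)
A correct fix: line 10: replace `-1` with `0`.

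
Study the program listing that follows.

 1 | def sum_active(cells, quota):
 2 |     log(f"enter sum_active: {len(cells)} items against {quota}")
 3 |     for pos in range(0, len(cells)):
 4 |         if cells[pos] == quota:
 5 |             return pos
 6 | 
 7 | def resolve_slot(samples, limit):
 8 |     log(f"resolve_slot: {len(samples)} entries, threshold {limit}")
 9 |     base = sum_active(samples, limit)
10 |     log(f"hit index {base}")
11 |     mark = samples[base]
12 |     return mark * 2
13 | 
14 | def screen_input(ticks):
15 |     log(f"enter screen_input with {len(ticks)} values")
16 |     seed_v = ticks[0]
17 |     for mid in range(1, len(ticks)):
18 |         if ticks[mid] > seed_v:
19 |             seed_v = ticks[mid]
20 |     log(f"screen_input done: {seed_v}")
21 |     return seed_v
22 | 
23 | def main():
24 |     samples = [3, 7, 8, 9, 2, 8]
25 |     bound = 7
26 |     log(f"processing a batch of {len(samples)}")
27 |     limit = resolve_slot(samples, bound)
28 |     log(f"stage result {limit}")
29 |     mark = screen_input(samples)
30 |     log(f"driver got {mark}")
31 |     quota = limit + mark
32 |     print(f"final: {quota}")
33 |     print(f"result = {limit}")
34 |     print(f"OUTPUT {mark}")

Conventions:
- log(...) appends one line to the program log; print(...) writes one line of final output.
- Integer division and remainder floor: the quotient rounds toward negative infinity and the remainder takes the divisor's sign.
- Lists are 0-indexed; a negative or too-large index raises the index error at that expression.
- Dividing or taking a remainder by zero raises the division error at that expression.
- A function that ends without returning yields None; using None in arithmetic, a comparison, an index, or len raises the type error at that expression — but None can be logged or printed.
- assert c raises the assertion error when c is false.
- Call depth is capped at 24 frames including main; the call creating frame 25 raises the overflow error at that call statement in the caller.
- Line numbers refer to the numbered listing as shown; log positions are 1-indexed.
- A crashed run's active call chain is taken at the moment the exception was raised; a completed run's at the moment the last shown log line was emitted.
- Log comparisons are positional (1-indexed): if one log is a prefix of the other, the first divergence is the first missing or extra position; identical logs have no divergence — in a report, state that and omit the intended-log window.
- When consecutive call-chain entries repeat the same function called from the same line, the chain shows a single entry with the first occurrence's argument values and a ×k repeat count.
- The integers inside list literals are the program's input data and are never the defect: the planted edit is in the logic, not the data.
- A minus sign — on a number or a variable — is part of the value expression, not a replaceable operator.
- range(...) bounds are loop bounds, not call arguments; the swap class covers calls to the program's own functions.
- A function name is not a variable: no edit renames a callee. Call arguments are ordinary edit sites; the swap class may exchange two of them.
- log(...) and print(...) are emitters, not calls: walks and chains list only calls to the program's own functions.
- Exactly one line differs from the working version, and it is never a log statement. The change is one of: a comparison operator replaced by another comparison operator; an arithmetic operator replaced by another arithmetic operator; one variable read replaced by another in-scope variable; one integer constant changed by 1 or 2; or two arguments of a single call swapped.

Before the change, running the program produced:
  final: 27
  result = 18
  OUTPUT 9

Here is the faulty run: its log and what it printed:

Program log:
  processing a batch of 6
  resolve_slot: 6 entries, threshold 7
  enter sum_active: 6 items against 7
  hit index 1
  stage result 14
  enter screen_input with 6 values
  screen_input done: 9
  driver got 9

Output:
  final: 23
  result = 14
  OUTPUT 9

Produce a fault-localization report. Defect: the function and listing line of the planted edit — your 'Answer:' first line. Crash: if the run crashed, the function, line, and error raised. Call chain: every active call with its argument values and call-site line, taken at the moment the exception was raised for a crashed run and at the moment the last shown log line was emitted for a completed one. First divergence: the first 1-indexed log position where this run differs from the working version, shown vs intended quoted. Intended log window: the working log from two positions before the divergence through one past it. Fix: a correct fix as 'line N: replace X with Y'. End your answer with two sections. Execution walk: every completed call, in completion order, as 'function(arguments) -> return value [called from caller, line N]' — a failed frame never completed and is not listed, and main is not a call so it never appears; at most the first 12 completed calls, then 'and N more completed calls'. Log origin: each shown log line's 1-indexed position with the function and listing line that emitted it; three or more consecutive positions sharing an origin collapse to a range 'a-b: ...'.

Answer: the defect is in main at line 25.
Core observation: The log first diverges at position 2: the faulty run prints 'resolve_slot: 6 entries, threshold 7' where the working version prints 'resolve_slot: 6 entries, threshold 9'.
Call chain: main.
First divergence: position 2; shown 'resolve_slot: 6 entries, threshold 7' vs intended 'resolve_slot: 6 entries, threshold 9'.
Intended log window:
  1: processing a batch of 6
  2: resolve_slot: 6 entries, threshold 9
  3: enter sum_active: 6 items against 9
Execution walk:
  sum_active([3, 7, 8, 9, 2, 8], 7) -> 1  [called from resolve_slot, line 9]
  resolve_slot([3, 7, 8, 9, 2, 8], 7) -> 14  [called from main, line 27]
  screen_input([3, 7, 8, 9, 2, 8]) -> 9  [called from main, line 29]
Log line origins:
  1: logged in main at line 26
  2: logged in resolve_slot at line 8
  3: logged in sum_active at line 2
  4: logged in resolve_slot at line 10
  5: logged in main at line 28
  6: logged in screen_input at line 15
  7: logged in screen_input at line 20
  8: logged in main at line 30
A correct fix: line 25: replace `7` with `9`.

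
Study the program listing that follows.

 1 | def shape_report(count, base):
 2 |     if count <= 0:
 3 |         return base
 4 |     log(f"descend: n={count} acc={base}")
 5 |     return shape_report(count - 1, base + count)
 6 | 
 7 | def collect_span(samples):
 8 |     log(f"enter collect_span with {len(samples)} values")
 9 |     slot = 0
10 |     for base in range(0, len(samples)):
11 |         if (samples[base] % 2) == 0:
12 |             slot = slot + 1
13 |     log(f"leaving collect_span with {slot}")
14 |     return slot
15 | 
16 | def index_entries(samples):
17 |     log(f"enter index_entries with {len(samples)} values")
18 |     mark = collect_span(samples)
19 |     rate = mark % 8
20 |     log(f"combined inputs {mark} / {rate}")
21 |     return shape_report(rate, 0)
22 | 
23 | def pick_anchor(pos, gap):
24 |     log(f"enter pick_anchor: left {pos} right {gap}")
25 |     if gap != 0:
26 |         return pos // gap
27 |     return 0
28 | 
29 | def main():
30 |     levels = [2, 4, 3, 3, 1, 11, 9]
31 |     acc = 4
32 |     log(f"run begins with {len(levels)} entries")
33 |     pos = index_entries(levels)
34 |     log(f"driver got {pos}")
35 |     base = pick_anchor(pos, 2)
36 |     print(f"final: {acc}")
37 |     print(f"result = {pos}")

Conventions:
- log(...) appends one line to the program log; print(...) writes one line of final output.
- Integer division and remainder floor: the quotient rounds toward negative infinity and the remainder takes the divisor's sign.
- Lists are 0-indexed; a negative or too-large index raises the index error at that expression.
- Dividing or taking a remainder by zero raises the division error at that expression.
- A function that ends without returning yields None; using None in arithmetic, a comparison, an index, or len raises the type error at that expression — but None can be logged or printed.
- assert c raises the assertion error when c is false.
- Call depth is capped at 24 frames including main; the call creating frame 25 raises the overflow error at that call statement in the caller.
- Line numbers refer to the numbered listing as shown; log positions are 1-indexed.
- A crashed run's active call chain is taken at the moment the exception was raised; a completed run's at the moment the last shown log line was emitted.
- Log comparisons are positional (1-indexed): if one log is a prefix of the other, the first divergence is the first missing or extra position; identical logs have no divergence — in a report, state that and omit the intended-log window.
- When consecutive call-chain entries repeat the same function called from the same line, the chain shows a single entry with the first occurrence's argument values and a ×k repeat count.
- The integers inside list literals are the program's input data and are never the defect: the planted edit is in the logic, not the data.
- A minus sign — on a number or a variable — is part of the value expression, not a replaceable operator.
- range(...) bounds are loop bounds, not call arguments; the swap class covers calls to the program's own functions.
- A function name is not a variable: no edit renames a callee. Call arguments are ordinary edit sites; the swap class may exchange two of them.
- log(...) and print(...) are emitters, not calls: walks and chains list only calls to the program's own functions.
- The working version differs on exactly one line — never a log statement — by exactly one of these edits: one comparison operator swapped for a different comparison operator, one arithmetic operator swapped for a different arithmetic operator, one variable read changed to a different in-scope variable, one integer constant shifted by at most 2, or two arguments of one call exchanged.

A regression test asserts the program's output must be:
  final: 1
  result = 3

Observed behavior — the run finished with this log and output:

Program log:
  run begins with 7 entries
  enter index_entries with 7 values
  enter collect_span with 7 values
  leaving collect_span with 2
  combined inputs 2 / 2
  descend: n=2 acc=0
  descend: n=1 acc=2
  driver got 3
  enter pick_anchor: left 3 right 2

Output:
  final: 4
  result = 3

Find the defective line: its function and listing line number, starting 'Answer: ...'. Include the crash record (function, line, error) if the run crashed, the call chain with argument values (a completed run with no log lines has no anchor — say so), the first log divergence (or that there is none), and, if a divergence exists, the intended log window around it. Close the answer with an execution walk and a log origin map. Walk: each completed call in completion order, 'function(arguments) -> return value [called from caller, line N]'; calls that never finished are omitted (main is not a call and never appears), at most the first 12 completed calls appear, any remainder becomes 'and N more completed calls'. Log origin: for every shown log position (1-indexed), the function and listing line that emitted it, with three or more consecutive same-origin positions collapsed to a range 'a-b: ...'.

Answer: the defect is in main at line 36.
Key observation: No log line changed; the fault shows up purely in the output.
Call chain: main -> pick_anchor(3, 2) (called at line 35).
First divergence: there is none — every log position agrees.
Execution walk:
  collect_span([2, 4, 3, 3, 1, 11, 9]) -> 2  [called from index_entries, line 18]
  shape_report(0, 3) -> 3  [called from shape_report, line 5]
  shape_report(1, 2) -> 3  [called from shape_report, line 5]
  shape_report(2, 0) -> 3  [called from index_entries, line 21]
  index_entries([2, 4, 3, 3, 1, 11, 9]) -> 3  [called from main, line 33]
  pick_anchor(3, 2) -> 1  [called from main, line 35]
Origin of each log line:
  1: emitted by main (line 32)
  2: emitted by index_entries (line 17)
  3: emitted by collect_span (line 8)
  4: emitted by collect_span (line 13)
  5: emitted by index_entries (line 20)
  6: emitted by shape_report (line 4)
  7: emitted by shape_report (line 4)
  8: emitted by main (line 34)
  9: emitted by pick_anchor (line 24)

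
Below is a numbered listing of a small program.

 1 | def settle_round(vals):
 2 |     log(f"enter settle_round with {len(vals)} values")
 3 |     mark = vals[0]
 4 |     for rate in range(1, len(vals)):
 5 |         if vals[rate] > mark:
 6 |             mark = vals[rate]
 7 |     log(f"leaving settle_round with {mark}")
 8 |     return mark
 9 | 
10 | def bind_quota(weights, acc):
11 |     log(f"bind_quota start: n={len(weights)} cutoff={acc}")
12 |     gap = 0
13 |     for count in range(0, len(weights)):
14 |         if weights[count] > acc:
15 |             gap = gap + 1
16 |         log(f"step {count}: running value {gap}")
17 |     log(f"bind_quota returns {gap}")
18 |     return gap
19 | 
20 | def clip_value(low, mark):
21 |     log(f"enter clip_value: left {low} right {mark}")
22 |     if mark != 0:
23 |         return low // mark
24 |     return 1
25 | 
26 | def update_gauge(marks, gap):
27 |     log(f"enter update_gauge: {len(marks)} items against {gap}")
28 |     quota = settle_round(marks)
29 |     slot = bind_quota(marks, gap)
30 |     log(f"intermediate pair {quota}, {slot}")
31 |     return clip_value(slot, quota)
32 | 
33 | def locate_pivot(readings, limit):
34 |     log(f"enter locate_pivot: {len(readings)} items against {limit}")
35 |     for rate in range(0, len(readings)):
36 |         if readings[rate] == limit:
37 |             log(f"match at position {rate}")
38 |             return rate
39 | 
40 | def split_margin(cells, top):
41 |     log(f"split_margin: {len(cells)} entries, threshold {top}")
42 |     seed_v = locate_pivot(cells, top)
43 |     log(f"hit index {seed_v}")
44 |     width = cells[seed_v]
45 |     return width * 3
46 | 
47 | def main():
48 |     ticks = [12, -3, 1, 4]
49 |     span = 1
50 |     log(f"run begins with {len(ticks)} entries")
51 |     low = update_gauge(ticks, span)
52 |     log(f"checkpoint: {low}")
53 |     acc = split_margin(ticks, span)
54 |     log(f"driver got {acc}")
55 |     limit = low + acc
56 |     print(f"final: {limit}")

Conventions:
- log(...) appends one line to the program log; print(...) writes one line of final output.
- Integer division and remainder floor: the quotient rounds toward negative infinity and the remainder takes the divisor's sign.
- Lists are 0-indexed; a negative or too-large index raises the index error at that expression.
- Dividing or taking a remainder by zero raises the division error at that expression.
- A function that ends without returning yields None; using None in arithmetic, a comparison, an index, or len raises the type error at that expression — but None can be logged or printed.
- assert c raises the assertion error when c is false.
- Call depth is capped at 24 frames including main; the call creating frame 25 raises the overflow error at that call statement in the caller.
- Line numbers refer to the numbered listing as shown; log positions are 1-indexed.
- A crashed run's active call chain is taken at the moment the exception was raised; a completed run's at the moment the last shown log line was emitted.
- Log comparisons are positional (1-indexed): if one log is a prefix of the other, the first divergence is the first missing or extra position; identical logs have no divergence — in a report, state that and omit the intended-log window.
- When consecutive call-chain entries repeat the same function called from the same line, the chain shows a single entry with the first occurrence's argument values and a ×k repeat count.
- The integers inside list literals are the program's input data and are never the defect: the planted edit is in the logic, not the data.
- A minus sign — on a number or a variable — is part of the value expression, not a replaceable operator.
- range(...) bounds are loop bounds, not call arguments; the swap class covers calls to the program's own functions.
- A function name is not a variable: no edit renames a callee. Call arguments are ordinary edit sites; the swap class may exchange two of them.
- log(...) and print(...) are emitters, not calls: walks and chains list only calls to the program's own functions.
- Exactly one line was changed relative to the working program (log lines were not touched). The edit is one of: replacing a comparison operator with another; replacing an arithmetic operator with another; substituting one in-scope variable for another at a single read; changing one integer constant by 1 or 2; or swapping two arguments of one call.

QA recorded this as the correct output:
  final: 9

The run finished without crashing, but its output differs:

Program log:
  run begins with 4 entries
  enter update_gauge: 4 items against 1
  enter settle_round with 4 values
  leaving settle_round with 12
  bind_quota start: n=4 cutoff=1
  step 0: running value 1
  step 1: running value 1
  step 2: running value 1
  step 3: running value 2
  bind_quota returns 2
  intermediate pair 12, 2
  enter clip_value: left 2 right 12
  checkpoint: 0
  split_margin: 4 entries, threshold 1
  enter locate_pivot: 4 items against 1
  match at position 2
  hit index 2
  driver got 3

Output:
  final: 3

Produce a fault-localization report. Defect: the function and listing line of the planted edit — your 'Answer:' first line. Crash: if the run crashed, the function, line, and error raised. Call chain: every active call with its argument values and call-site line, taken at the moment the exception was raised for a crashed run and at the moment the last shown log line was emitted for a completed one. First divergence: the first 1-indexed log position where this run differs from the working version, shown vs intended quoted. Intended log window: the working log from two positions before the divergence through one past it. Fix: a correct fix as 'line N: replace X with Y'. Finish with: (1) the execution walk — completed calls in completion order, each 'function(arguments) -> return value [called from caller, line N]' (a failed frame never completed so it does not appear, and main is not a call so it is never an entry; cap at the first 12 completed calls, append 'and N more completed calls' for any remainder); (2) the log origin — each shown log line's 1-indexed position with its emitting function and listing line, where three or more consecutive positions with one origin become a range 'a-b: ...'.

Answer: the defect is in update_gauge at line 31.
Core observation: Position 12 is the first bad log line: 'enter clip_value: left 2 right 12' should read 'enter clip_value: left 12 right 2'.
Call chain: main.
First divergence: at position 12 the run shows 'enter clip_value: left 2 right 12' where the working version logs 'enter clip_value: left 12 right 2'.
Intended log window:
  10: bind_quota returns 2
  11: intermediate pair 12, 2
  12: enter clip_value: left 12 right 2
  13: checkpoint: 6
Execution walk:
  settle_round([12, -3, 1, 4]) -> 12  [called from update_gauge, line 28]
  bind_quota([12, -3, 1, 4], 1) -> 2  [called from update_gauge, line 29]
  clip_value(2, 12) -> 0  [called from update_gauge, line 31]
  update_gauge([12, -3, 1, 4], 1) -> 0  [called from main, line 51]
  locate_pivot([12, -3, 1, 4], 1) -> 2  [called from split_margin, line 42]
  split_margin([12, -3, 1, 4], 1) -> 3  [called from main, line 53]
Log origin:
  1 — main, line 50
  2 — update_gauge, line 27
  3 — settle_round, line 2
  4 — settle_round, line 7
  5 — bind_quota, line 11
  6-9 — bind_quota, line 16
  10 — bind_quota, line 17
  11 — update_gauge, line 30
  12 — clip_value, line 21
  13 — main, line 52
  14 — split_margin, line 41
  15 — locate_pivot, line 34
  16 — locate_pivot, line 37
  17 — split_margin, line 43
  18 — main, line 54
A correct fix: line 31: replace `clip_value(slot, quota)` with `clip_value(quota, slot)`.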